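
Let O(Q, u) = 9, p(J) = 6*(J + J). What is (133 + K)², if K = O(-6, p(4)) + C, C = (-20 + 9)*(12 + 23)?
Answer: 59049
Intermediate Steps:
p(J) = 12*J (p(J) = 6*(2*J) = 12*J)
C = -385 (C = -11*35 = -385)
K = -376 (K = 9 - 385 = -376)
(133 + K)² = (133 - 376)² = (-243)² = 59049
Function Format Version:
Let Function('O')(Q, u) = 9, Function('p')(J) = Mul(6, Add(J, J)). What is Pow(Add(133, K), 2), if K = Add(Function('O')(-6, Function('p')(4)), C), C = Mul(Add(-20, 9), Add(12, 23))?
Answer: 59049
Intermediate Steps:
Function('p')(J) = Mul(12, J) (Function('p')(J) = Mul(6, Mul(2, J)) = Mul(12, J))
C = -385 (C = Mul(-11, 35) = -385)
K = -376 (K = Add(9, -385) = -376)
Pow(Add(133, K), 2) = Pow(Add(133, -376), 2) = Pow(-243, 2) = 59049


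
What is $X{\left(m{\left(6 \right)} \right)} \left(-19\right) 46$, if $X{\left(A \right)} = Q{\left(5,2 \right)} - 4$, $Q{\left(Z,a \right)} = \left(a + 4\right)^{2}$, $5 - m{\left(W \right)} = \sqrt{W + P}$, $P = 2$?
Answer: $-27968$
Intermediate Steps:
$m{\left(W \right)} = 5 - \sqrt{2 + W}$ ($m{\left(W \right)} = 5 - \sqrt{W + 2} = 5 - \sqrt{2 + W}$)
$Q{\left(Z,a \right)} = \left(4 + a\right)^{2}$
$X{\left(A \right)} = 32$ ($X{\left(A \right)} = \left(4 + 2\right)^{2} - 4 = 6^{2} - 4 = 36 - 4 = 32$)
$X{\left(m{\left(6 \right)} \right)} \left(-19\right) 46 = 32 \left(-19\right) 46 = \left(-608\right) 46 = -27968$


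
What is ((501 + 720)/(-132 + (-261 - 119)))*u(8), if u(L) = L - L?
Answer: 0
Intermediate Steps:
u(L) = 0
((501 + 720)/(-132 + (-261 - 119)))*u(8) = ((501 + 720)/(-132 + (-261 - 119)))*0 = (1221/(-132 - 380))*0 = (1221/(-512))*0 = (1221*(-1/512))*0 = -1221/512*0 = 0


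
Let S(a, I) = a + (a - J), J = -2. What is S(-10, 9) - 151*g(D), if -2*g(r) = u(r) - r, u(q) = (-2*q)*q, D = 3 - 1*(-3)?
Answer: -5907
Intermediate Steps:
S(a, I) = 2 + 2*a (S(a, I) = a + (a - 1*(-2)) = a + (a + 2) = a + (2 + a) = 2 + 2*a)
D = 6 (D = 3 + 3 = 6)
u(q) = -2*q²
g(r) = r² + r/2 (g(r) = -(-2*r² - r)/2 = -(-r - 2*r²)/2 = r² + r/2)
S(-10, 9) - 151*g(D) = (2 + 2*(-10)) - 906*(½ + 6) = (2 - 20) - 906*13/2 = -18 - 151*39 = -18 - 5889 = -5907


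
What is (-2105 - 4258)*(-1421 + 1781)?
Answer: -2290680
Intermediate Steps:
(-2105 - 4258)*(-1421 + 1781) = -6363*360 = -2290680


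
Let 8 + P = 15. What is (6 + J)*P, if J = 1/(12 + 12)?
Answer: 1015/24 ≈ 42.292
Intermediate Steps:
P = 7 (P = -8 + 15 = 7)
J = 1/24 ≈ 0.041667
(6 + J)*P = (6 + 1/24)*7 = (145/24)*7 = 1015/24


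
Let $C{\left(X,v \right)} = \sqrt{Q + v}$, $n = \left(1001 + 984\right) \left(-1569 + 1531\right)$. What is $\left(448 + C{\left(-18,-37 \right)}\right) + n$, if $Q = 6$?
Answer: $-74982 + i \sqrt{31} \approx -74982.0 + 5.5678 i$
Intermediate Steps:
$n = -75430$ ($n = 1985 \left(-38\right) = -75430$)
$C{\left(X,v \right)} = \sqrt{6 + v}$
$\left(448 + C{\left(-18,-37 \right)}\right) + n = \left(448 + \sqrt{6 - 37}\right) - 75430 = \left(448 + \sqrt{-31}\right) - 75430 = \left(448 + i \sqrt{31}\right) - 75430 = -74982 + i \sqrt{31}$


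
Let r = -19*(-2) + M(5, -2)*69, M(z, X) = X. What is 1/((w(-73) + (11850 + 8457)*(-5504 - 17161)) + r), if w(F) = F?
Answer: -1/460258328 ≈ -2.1727e-9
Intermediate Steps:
r = -100 (r = -19*(-2) - 2*69 = 38 - 138 = -100)
1/((w(-73) + (11850 + 8457)*(-5504 - 17161)) + r) = 1/((-73 + (11850 + 8457)*(-5504 - 17161)) - 100) = 1/((-73 + 20307*(-22665)) - 100) = 1/((-73 - 460258155) - 100) = 1/(-460258228 - 100) = 1/(-460258328) = -1/460258328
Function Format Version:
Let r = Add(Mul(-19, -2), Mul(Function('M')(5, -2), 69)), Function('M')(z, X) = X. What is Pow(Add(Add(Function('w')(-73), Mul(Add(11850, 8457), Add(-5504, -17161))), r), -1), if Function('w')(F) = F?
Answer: Rational(-1, 460258328) ≈ -2.1727e-9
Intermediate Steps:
r = -100 (r = Add(Mul(-19, -2), Mul(-2, 69)) = Add(38, -138) = -100)
Pow(Add(Add(Function('w')(-73), Mul(Add(11850, 8457), Add(-5504, -17161))), r), -1) = Pow(Add(Add(-73, Mul(Add(11850, 8457), Add(-5504, -17161))), -100), -1) = Pow(Add(Add(-73, Mul(20307, -22665)), -100), -1) = Pow(Add(Add(-73, -460258155), -100), -1) = Pow(Add(-460258228, -100), -1) = Pow(-460258328, -1) = Rational(-1, 460258328)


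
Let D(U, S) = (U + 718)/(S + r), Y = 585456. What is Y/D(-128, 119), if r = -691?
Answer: -167440416/295 ≈ -5.6760e+5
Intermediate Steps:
D(U, S) = (718 + U)/(-691 + S) (D(U, S) = (U + 718)/(S - 691) = (718 + U)/(-691 + S))
Y/D(-128, 119) = 585456/(((718 - 128)/(-691 + 119))) = 585456/((590/(-572))) = 585456/((-1/572*590)) = 585456/(-295/286) = 585456*(-286/295) = -167440416/295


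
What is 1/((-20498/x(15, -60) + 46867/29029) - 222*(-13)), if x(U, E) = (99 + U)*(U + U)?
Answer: 49639590/143042481089 ≈ 0.00034703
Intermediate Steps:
x(U, E) = 2*U*(99 + U) (x(U, E) = (99 + U)*(2*U) = 2*U*(99 + U))
1/((-20498/x(15, -60) + 46867/29029) - 222*(-13)) = 1/((-20498*1/(30*(99 + 15)) + 46867/29029) - 222*(-13)) = 1/((-20498/(2*15*114) + 46867*(1/29029)) + 2886) = 1/((-20498/3420 + 46867/29029) + 2886) = 1/((-20498*1/3420 + 46867/29029) + 2886) = 1/((-10249/1710 + 46867/29029) + 2886) = 1/(-217375651/49639590 + 2886) = 1/(143042481089/49639590) = 49639590/143042481089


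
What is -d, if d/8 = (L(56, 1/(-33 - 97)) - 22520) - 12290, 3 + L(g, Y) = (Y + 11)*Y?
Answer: 1176682258/4225 ≈ 2.7850e+5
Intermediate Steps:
L(g, Y) = -3 + Y*(11 + Y) (L(g, Y) = -3 + (Y + 11)*Y = -3 + (11 + Y)*Y = -3 + Y*(11 + Y))
d = -1176682258/4225 (d = 8*(((-3 + (1/(-33 - 97))² + 11/(-33 - 97)) - 22520) - 12290) = 8*(((-3 + (1/(-130))² + 11/(-130)) - 22520) - 12290) = 8*(((-3 + (-1/130)² + 11*(-1/130)) - 22520) - 12290) = 8*(((-3 + 1/16900 - 11/130) - 22520) - 12290) = 8*((-52129/16900 - 22520) - 12290) = 8*(-380640129/16900 - 12290) = 8*(-588341129/16900) = -1176682258/4225 ≈ -2.7850e+5)
-d = -1*(-1176682258/4225) = 1176682258/4225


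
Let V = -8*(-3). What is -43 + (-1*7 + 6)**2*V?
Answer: -19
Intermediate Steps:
V = 24
-43 + (-1*7 + 6)**2*V = -43 + (-1*7 + 6)**2*24 = -43 + (-7 + 6)**2*24 = -43 + (-1)**2*24 = -43 + 1*24 = -43 + 24 = -19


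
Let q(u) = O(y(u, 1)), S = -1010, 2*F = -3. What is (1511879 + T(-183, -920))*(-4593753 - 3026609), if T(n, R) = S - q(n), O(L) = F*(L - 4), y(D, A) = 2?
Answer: -11513345853492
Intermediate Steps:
F = -3/2 (F = (½)*(-3) = -3/2 ≈ -1.5000)
O(L) = 6 - 3*L/2 (O(L) = -3*(L - 4)/2 = -3*(-4 + L)/2 = 6 - 3*L/2)
q(u) = 3 (q(u) = 6 - 3/2*2 = 6 - 3 = 3)
T(n, R) = -1013 (T(n, R) = -1010 - 1*3 = -1010 - 3 = -1013)
(1511879 + T(-183, -920))*(-4593753 - 3026609) = (1511879 - 1013)*(-4593753 - 3026609) = 1510866*(-7620362) = -11513345853492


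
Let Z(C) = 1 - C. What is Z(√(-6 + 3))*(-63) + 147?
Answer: 84 + 63*I*√3 ≈ 84.0 + 109.12*I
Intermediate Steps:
Z(√(-6 + 3))*(-63) + 147 = (1 - √(-6 + 3))*(-63) + 147 = (1 - √(-3))*(-63) + 147 = (1 - I*√3)*(-63) + 147 = (-63 + 63*I*√3) + 147 = 84 + 63*I*√3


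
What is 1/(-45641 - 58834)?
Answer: -1/104475 ≈ -9.5717e-6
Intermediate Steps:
1/(-45641 - 58834) = 1/(-104475) = -1/104475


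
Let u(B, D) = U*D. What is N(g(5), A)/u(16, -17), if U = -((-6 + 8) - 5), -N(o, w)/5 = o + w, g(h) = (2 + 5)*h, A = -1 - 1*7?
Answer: 45/17 ≈ 2.6471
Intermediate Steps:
A = -8 (A = -1 - 7 = -8)
g(h) = 7*h
N(o, w) = -5*o - 5*w (N(o, w) = -5*(o + w) = -5*o - 5*w)
U = 3 (U = -(2 - 5) = -1*(-3) = 3)
u(B, D) = 3*D
N(g(5), A)/u(16, -17) = (-35*5 - 5*(-8))/((3*(-17))) = (-5*35 + 40)/(-51) = (-175 + 40)*(-1/51) = -135*(-1/51) = 45/17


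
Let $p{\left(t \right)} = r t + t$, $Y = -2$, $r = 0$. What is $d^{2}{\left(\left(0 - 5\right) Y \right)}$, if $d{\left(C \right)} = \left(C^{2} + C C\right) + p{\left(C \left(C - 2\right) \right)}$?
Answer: $78400$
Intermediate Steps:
$p{\left(t \right)} = t$ ($p{\left(t \right)} = 0 t + t = 0 + t = t$)
$d{\left(C \right)} = 2 C^{2} + C \left(-2 + C\right)$ ($d{\left(C \right)} = \left(C^{2} + C C\right) + C \left(C - 2\right) = \left(C^{2} + C^{2}\right) + C \left(-2 + C\right) = 2 C^{2} + C \left(-2 + C\right)$)
$d^{2}{\left(\left(0 - 5\right) Y \right)} = \left(\left(0 - 5\right) \left(-2\right) \left(-2 + 3 \left(0 - 5\right) \left(-2\right)\right)\right)^{2} = \left(\left(-5\right) \left(-2\right) \left(-2 + 3 \left(\left(-5\right) \left(-2\right)\right)\right)\right)^{2} = \left(10 \left(-2 + 3 \cdot 10\right)\right)^{2} = \left(10 \left(-2 + 30\right)\right)^{2} = \left(10 \cdot 28\right)^{2} = 280^{2} = 78400$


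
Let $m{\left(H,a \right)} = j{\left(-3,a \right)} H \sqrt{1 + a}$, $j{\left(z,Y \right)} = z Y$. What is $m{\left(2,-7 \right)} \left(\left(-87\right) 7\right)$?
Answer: $- 25578 i \sqrt{6} \approx - 62653.0 i$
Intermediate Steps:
$j{\left(z,Y \right)} = Y z$
$m{\left(H,a \right)} = - 3 H a \sqrt{1 + a}$ ($m{\left(H,a \right)} = a \left(-3\right) H \sqrt{1 + a} = - 3 a H \sqrt{1 + a} = - 3 H a \sqrt{1 + a}$)
$m{\left(2,-7 \right)} \left(\left(-87\right) 7\right) = \left(-3\right) 2 \left(-7\right) \sqrt{1 - 7} \left(\left(-87\right) 7\right) = \left(-3\right) 2 \left(-7\right) \sqrt{-6} \left(-609\right) = \left(-3\right) 2 \left(-7\right) i \sqrt{6} \left(-609\right) = 42 i \sqrt{6} \left(-609\right) = - 25578 i \sqrt{6}$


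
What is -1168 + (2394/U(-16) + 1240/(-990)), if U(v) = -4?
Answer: -350015/198 ≈ -1767.8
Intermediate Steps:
-1168 + (2394/U(-16) + 1240/(-990)) = -1168 + (2394/(-4) + 1240/(-990)) = -1168 + (2394*(-¼) + 1240*(-1/990)) = -1168 + (-1197/2 - 124/99) = -1168 - 118751/198 = -350015/198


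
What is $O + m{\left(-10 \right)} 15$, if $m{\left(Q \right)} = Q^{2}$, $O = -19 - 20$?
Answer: $1461$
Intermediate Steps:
$O = -39$
$O + m{\left(-10 \right)} 15 = -39 + \left(-10\right)^{2} \cdot 15 = -39 + 100 \cdot 15 = -39 + 1500 = 1461$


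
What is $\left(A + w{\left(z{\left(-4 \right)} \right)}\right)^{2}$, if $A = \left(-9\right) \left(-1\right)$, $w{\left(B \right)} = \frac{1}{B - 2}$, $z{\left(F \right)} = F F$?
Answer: $\frac{16129}{196} \approx 82.291$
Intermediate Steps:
$z{\left(F \right)} = F^{2}$
$w{\left(B \right)} = \frac{1}{-2 + B}$
$A = 9$
$\left(A + w{\left(z{\left(-4 \right)} \right)}\right)^{2} = \left(9 + \frac{1}{-2 + \left(-4\right)^{2}}\right)^{2} = \left(9 + \frac{1}{-2 + 16}\right)^{2} = \left(9 + \frac{1}{14}\right)^{2} = \left(\frac{127}{14}\right)^{2} = \frac{16129}{196}$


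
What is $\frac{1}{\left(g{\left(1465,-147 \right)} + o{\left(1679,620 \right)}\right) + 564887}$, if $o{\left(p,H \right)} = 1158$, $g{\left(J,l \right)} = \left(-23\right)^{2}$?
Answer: $\frac{1}{566574} \approx 1.765 \cdot 10^{-6}$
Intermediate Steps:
$g{\left(J,l \right)} = 529$
$\frac{1}{\left(g{\left(1465,-147 \right)} + o{\left(1679,620 \right)}\right) + 564887} = \frac{1}{\left(529 + 1158\right) + 564887} = \frac{1}{1687 + 564887} = \frac{1}{566574}$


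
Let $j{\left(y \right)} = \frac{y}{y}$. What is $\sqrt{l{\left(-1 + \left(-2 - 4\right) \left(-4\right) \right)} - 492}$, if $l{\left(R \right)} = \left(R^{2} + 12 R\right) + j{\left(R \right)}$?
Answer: $\sqrt{314} \approx 17.72$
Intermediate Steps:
$j{\left(y \right)} = 1$
$l{\left(R \right)} = 1 + R^{2} + 12 R$ ($l{\left(R \right)} = \left(R^{2} + 12 R\right) + 1 = 1 + R^{2} + 12 R$)
$\sqrt{l{\left(-1 + \left(-2 - 4\right) \left(-4\right) \right)} - 492} = \sqrt{\left(1 + \left(-1 + \left(-2 - 4\right) \left(-4\right)\right)^{2} + 12 \left(-1 + \left(-2 - 4\right) \left(-4\right)\right)\right) - 492} = \sqrt{\left(1 + \left(-1 - -24\right)^{2} + 12 \left(-1 - -24\right)\right) - 492} = \sqrt{\left(1 + \left(-1 + 24\right)^{2} + 12 \left(-1 + 24\right)\right) - 492} = \sqrt{\left(1 + 23^{2} + 12 \cdot 23\right) - 492} = \sqrt{\left(1 + 529 + 276\right) - 492} = \sqrt{806 - 492} = \sqrt{314}$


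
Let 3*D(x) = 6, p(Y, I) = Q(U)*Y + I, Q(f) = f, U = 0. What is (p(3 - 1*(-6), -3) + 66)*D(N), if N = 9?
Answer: 126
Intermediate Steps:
p(Y, I) = I (p(Y, I) = 0*Y + I = 0 + I = I)
D(x) = 2 (D(x) = (1/3)*6 = 2)
(p(3 - 1*(-6), -3) + 66)*D(N) = (-3 + 66)*2 = 63*2 = 126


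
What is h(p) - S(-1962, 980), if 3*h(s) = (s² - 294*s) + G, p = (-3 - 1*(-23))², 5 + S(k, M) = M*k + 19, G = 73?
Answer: 5810711/3 ≈ 1.9369e+6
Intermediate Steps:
S(k, M) = 14 + M*k (S(k, M) = -5 + (M*k + 19) = -5 + (19 + M*k) = 14 + M*k)
p = 400 (p = (-3 + 23)² = 20² = 400)
h(s) = 73/3 - 98*s + s²/3 (h(s) = ((s² - 294*s) + 73)/3 = (73 + s² - 294*s)/3 = 73/3 - 98*s + s²/3)
h(p) - S(-1962, 980) = (73/3 - 98*400 + (⅓)*400²) - (14 + 980*(-1962)) = (73/3 - 39200 + (⅓)*160000) - (14 - 1922760) = (73/3 - 39200 + 160000/3) - 1*(-1922746) = 42473/3 + 1922746 = 5810711/3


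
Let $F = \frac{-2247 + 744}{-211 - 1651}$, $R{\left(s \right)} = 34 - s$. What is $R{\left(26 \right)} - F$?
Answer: $\frac{13393}{1862} \approx 7.1928$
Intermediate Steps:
$F = \frac{1503}{1862}$ ($F = - \frac{1503}{-1862} = \left(-1503\right) \left(- \frac{1}{1862}\right) = \frac{1503}{1862} \approx 0.8072$)
$R{\left(26 \right)} - F = \left(34 - 26\right) - \frac{1503}{1862} = 8 - \frac{1503}{1862} = \frac{13393}{1862}$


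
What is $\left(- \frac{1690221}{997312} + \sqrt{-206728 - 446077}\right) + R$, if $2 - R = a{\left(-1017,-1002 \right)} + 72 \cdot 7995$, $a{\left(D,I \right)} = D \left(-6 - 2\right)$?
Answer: $- \frac{582206505709}{997312} + i \sqrt{652805} \approx -5.8378 \cdot 10^{5} + 807.96 i$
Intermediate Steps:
$a{\left(D,I \right)} = - 8 D$ ($a{\left(D,I \right)} = D \left(-8\right) = - 8 D$)
$R = -583774$ ($R = 2 - \left(\left(-8\right) \left(-1017\right) + 72 \cdot 7995\right) = 2 - \left(8136 + 575640\right) = 2 - 583776 = -583774$)
$\left(- \frac{1690221}{997312} + \sqrt{-206728 - 446077}\right) + R = \left(- \frac{1690221}{997312} + \sqrt{-206728 - 446077}\right) - 583774 = \left(\left(-1690221\right) \frac{1}{997312} + \sqrt{-652805}\right) - 583774 = \left(- \frac{1690221}{997312} + i \sqrt{652805}\right) - 583774 = - \frac{582206505709}{997312} + i \sqrt{652805}$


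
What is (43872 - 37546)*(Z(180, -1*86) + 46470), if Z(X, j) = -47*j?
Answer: 319538912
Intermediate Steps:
(43872 - 37546)*(Z(180, -1*86) + 46470) = (43872 - 37546)*(-(-47)*86 + 46470) = 6326*(-47*(-86) + 46470) = 6326*(4042 + 46470) = 6326*50512 = 319538912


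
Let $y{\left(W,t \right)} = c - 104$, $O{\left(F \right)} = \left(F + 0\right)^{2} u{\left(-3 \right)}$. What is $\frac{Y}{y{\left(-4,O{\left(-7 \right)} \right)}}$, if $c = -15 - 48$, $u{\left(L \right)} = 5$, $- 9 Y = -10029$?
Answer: $- \frac{3343}{501} \approx -6.6727$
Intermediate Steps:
$Y = \frac{3343}{3}$ ($Y = \left(- \frac{1}{9}\right) \left(-10029\right) = \frac{3343}{3} \approx 1114.3$)
$O{\left(F \right)} = 5 F^{2}$ ($O{\left(F \right)} = \left(F + 0\right)^{2} \cdot 5 = F^{2} \cdot 5 = 5 F^{2}$)
$c = -63$
$y{\left(W,t \right)} = -167$ ($y{\left(W,t \right)} = -63 - 104 = -167$)
$\frac{Y}{y{\left(-4,O{\left(-7 \right)} \right)}} = \frac{3343}{3 \left(-167\right)} = \frac{3343}{3} \left(- \frac{1}{167}\right) = - \frac{3343}{501}$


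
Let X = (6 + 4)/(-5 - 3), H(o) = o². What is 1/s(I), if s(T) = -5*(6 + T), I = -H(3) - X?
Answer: 4/35 ≈ 0.11429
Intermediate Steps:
X = -5/4 (X = 10/(-8) = 10*(-⅛) = -5/4 ≈ -1.2500)
I = -31/4 (I = -1*3² - 1*(-5/4) = -1*9 + 5/4 = -9 + 5/4 = -31/4 ≈ -7.7500)
s(T) = -30 - 5*T
1/s(I) = 1/(-30 - 5*(-31/4)) = 1/(-30 + 155/4) = 1/(35/4) = 4/35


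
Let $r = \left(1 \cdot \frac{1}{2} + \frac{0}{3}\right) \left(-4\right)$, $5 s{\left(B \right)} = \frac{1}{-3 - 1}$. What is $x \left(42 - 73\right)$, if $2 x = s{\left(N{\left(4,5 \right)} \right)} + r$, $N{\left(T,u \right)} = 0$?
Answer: $\frac{1271}{40} \approx 31.775$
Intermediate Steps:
$s{\left(B \right)} = - \frac{1}{20}$ ($s{\left(B \right)} = \frac{1}{5 \left(-3 - 1\right)} = \frac{1}{5 \left(-4\right)} = \frac{1}{5} \left(- \frac{1}{4}\right) = - \frac{1}{20}$)
$r = -2$ ($r = \left(1 \cdot \frac{1}{2} + 0 \cdot \frac{1}{3}\right) \left(-4\right) = \left(\frac{1}{2} + 0\right) \left(-4\right) = \frac{1}{2} \left(-4\right) = -2$)
$x = - \frac{41}{40}$ ($x = \frac{- \frac{1}{20} - 2}{2} = \frac{1}{2} \left(- \frac{41}{20}\right) = - \frac{41}{40} \approx -1.025$)
$x \left(42 - 73\right) = - \frac{41 \left(42 - 73\right)}{40} = \left(- \frac{41}{40}\right) \left(-31\right) = \frac{1271}{40}$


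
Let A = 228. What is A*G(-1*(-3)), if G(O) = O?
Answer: 684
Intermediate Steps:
A*G(-1*(-3)) = 228*(-1*(-3)) = 228*3 = 684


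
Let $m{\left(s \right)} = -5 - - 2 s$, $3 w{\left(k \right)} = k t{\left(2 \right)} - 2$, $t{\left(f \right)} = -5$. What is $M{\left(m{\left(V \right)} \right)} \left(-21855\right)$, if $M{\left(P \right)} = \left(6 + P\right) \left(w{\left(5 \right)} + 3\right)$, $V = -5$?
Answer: $-1180170$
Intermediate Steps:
$w{\left(k \right)} = - \frac{2}{3} - \frac{5 k}{3}$ ($w{\left(k \right)} = \frac{k \left(-5\right) - 2}{3} = \frac{- 5 k - 2}{3} = \frac{-2 - 5 k}{3} = - \frac{2}{3} - \frac{5 k}{3}$)
$m{\left(s \right)} = -5 + 2 s$
$M{\left(P \right)} = -36 - 6 P$ ($M{\left(P \right)} = \left(6 + P\right) \left(\left(- \frac{2}{3} - \frac{25}{3}\right) + 3\right) = \left(6 + P\right) \left(-9 + 3\right) = \left(6 + P\right) \left(-6\right) = -36 - 6 P$)
$M{\left(m{\left(V \right)} \right)} \left(-21855\right) = \left(-36 - 6 \left(-5 + 2 \left(-5\right)\right)\right) \left(-21855\right) = \left(-36 - 6 \left(-5 - 10\right)\right) \left(-21855\right) = \left(-36 - -90\right) \left(-21855\right) = \left(-36 + 90\right) \left(-21855\right) = 54 \left(-21855\right) = -1180170$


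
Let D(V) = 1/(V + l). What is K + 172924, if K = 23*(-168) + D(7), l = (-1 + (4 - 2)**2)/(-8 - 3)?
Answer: 12510451/74 ≈ 1.6906e+5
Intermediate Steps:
l = -3/11 (l = (-1 + 2**2)/(-11) = (-1 + 4)*(-1/11) = 3*(-1/11) = -3/11 ≈ -0.27273)
D(V) = 1/(-3/11 + V) (D(V) = 1/(V - 3/11) = 1/(-3/11 + V))
K = -285925/74 (K = 23*(-168) + 11/(-3 + 11*7) = -3864 + 11/(-3 + 77) = -3864 + 11/74 = -285925/74 ≈ -3863.9)
K + 172924 = -285925/74 + 172924 = 12510451/74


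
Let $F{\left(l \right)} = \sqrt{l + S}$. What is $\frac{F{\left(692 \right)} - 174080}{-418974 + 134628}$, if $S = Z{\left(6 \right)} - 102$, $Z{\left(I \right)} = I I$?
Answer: $\frac{87040}{142173} - \frac{\sqrt{626}}{284346} \approx 0.61212$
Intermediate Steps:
$Z{\left(I \right)} = I^{2}$
$S = -66$ ($S = 6^{2} - 102 = 36 - 102 = -66$)
$F{\left(l \right)} = \sqrt{-66 + l}$ ($F{\left(l \right)} = \sqrt{l - 66} = \sqrt{-66 + l}$)
$\frac{F{\left(692 \right)} - 174080}{-418974 + 134628} = \frac{\sqrt{-66 + 692} - 174080}{-418974 + 134628} = \frac{\sqrt{626} - 174080}{-284346} = \left(-174080 + \sqrt{626}\right) \left(- \frac{1}{284346}\right) = \frac{87040}{142173} - \frac{\sqrt{626}}{284346}$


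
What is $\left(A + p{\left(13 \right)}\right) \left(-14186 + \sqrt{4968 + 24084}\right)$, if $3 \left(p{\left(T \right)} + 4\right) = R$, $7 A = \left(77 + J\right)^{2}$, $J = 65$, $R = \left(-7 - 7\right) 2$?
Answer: $- \frac{854167432}{21} + \frac{120424 \sqrt{807}}{7} \approx -4.0186 \cdot 10^{7}$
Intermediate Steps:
$R = -28$ ($R = \left(-14\right) 2 = -28$)
$A = \frac{20164}{7}$ ($A = \frac{\left(77 + 65\right)^{2}}{7} = \frac{142^{2}}{7} = \frac{1}{7} \cdot 20164 = \frac{20164}{7} \approx 2880.6$)
$p{\left(T \right)} = - \frac{40}{3}$ ($p{\left(T \right)} = -4 + \frac{1}{3} \left(-28\right) = -4 - \frac{28}{3} = - \frac{40}{3}$)
$\left(A + p{\left(13 \right)}\right) \left(-14186 + \sqrt{4968 + 24084}\right) = \left(\frac{20164}{7} - \frac{40}{3}\right) \left(-14186 + \sqrt{4968 + 24084}\right) = \frac{60212 \left(-14186 + \sqrt{29052}\right)}{21} = \frac{60212 \left(-14186 + 6 \sqrt{807}\right)}{21} = - \frac{854167432}{21} + \frac{120424 \sqrt{807}}{7}$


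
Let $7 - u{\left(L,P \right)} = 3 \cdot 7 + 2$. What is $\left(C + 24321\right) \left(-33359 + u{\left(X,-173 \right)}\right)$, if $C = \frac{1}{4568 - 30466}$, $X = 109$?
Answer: $- \frac{21021752952375}{25898} \approx -8.1171 \cdot 10^{8}$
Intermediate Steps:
$u{\left(L,P \right)} = -16$ ($u{\left(L,P \right)} = 7 - \left(3 \cdot 7 + 2\right) = 7 - \left(21 + 2\right) = 7 - 23 = -16$)
$C = - \frac{1}{25898}$ ($C = \frac{1}{-25898} = - \frac{1}{25898} \approx -3.8613 \cdot 10^{-5}$)
$\left(C + 24321\right) \left(-33359 + u{\left(X,-173 \right)}\right) = \left(- \frac{1}{25898} + 24321\right) \left(-33359 - 16\right) = \frac{629865257}{25898} \left(-33375\right) = - \frac{21021752952375}{25898}$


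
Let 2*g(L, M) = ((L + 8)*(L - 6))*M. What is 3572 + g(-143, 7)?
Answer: 147949/2 ≈ 73975.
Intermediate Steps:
g(L, M) = M*(-6 + L)*(8 + L)/2 (g(L, M) = (((L + 8)*(L - 6))*M)/2 = (((8 + L)*(-6 + L))*M)/2 = (((-6 + L)*(8 + L))*M)/2 = (M*(-6 + L)*(8 + L))/2 = M*(-6 + L)*(8 + L)/2)
3572 + g(-143, 7) = 3572 + (1/2)*7*(-48 + (-143)**2 + 2*(-143)) = 3572 + (1/2)*7*(-48 + 20449 - 286) = 3572 + (1/2)*7*20115 = 3572 + 140805/2 = 147949/2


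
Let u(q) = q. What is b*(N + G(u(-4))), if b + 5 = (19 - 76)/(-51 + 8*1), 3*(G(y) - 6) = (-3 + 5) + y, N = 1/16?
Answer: -20461/1032 ≈ -19.827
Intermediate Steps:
N = 1/16 ≈ 0.062500
G(y) = 20/3 + y/3 (G(y) = 6 + ((-3 + 5) + y)/3 = 6 + (2 + y)/3 = 6 + (2/3 + y/3) = 20/3 + y/3)
b = -158/43 (b = -5 + (19 - 76)/(-51 + 8*1) = -5 - 57/(-51 + 8) = -5 - 57/(-43) = -5 - 57*(-1/43) = -5 + 57/43 = -158/43 ≈ -3.6744)
b*(N + G(u(-4))) = -158*(1/16 + (20/3 + (1/3)*(-4)))/43 = -158*(1/16 + (20/3 - 4/3))/43 = -158*(1/16 + 16/3)/43 = -158/43*259/48 = -20461/1032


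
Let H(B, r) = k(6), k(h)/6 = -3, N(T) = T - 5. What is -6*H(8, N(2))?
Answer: 108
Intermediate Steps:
N(T) = -5 + T
k(h) = -18 (k(h) = 6*(-3) = -18)
H(B, r) = -18
-6*H(8, N(2)) = -6*(-18) = 108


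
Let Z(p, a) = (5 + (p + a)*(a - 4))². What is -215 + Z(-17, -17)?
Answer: 516746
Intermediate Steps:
Z(p, a) = (5 + (-4 + a)*(a + p))² (Z(p, a) = (5 + (a + p)*(-4 + a))² = (5 + (-4 + a)*(a + p))²)
-215 + Z(-17, -17) = -215 + (5 + (-17)² - 4*(-17) - 4*(-17) - 17*(-17))² = -215 + (5 + 289 + 68 + 68 + 289)² = -215 + 719² = -215 + 516961 = 516746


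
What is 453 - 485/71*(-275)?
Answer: 165538/71 ≈ 2331.5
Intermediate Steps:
453 - 485/71*(-275) = 453 + 133375/71 = 165538/71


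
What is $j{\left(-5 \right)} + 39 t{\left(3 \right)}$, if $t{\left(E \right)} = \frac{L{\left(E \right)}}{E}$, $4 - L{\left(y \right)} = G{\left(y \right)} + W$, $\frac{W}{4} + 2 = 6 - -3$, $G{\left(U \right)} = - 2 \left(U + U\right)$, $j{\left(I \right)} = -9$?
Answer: $-165$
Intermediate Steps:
$G{\left(U \right)} = - 4 U$ ($G{\left(U \right)} = - 2 \cdot 2 U = - 4 U$)
$W = 28$ ($W = -8 + 4 \left(6 - -3\right) = -8 + 4 \left(6 + 3\right) = -8 + 4 \cdot 9 = -8 + 36 = 28$)
$L{\left(y \right)} = -24 + 4 y$ ($L{\left(y \right)} = 4 - \left(- 4 y + 28\right) = 4 - \left(28 - 4 y\right) = 4 + \left(-28 + 4 y\right) = -24 + 4 y$)
$t{\left(E \right)} = \frac{-24 + 4 E}{E}$
$j{\left(-5 \right)} + 39 t{\left(3 \right)} = -9 + 39 \left(4 - \frac{24}{3}\right) = -9 + 39 \left(4 - 8\right) = -9 + 39 \left(-4\right) = -9 - 156 = -165$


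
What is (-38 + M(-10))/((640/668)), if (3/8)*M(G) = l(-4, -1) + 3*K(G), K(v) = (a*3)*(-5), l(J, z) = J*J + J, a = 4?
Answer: -40581/80 ≈ -507.26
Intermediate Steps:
l(J, z) = J + J**2 (l(J, z) = J**2 + J = J + J**2)
K(v) = -60 (K(v) = (4*3)*(-5) = 12*(-5) = -60)
M(G) = -448 (M(G) = 8*(-4*(1 - 4) + 3*(-60))/3 = 8*(-4*(-3) - 180)/3 = 8*(12 - 180)/3 = (8/3)*(-168) = -448)
(-38 + M(-10))/((640/668)) = (-38 - 448)/((640/668)) = -486/(640*(1/668)) = -486/160/167 = -486*167/160 = -40581/80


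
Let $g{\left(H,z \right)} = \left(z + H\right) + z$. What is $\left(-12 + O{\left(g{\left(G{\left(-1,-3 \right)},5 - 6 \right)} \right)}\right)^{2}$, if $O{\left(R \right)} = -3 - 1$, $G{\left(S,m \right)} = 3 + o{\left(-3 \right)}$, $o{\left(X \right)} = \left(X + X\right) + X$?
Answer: $256$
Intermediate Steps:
$o{\left(X \right)} = 3 X$ ($o{\left(X \right)} = 2 X + X = 3 X$)
$G{\left(S,m \right)} = -6$ ($G{\left(S,m \right)} = 3 + 3 \left(-3\right) = 3 - 9 = -6$)
$g{\left(H,z \right)} = H + 2 z$ ($g{\left(H,z \right)} = \left(H + z\right) + z = H + 2 z$)
$O{\left(R \right)} = -4$ ($O{\left(R \right)} = -3 - 1 = -4$)
$\left(-12 + O{\left(g{\left(G{\left(-1,-3 \right)},5 - 6 \right)} \right)}\right)^{2} = \left(-12 - 4\right)^{2} = \left(-16\right)^{2} = 256$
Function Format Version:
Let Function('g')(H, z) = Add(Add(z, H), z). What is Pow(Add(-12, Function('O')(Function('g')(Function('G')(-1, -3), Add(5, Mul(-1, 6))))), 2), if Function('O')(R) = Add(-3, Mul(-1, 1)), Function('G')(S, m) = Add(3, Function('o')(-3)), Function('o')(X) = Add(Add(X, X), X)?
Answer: 256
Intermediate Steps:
Function('o')(X) = Mul(3, X) (Function('o')(X) = Add(Mul(2, X), X) = Mul(3, X))
Function('G')(S, m) = -6 (Function('G')(S, m) = Add(3, Mul(3, -3)) = Add(3, -9) = -6)
Function('g')(H, z) = Add(H, Mul(2, z)) (Function('g')(H, z) = Add(Add(H, z), z) = Add(H, Mul(2, z)))
Function('O')(R) = -4 (Function('O')(R) = Add(-3, -1) = -4)
Pow(Add(-12, Function('O')(Function('g')(Function('G')(-1, -3), Add(5, Mul(-1, 6))))), 2) = Pow(Add(-12, -4), 2) = Pow(-16, 2) = 256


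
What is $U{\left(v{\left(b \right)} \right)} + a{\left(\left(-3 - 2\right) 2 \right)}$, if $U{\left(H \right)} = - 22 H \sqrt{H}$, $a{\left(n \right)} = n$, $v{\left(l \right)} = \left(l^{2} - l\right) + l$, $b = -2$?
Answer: $-186$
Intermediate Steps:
$v{\left(l \right)} = l^{2}$
$U{\left(H \right)} = - 22 H^{\frac{3}{2}}$
$U{\left(v{\left(b \right)} \right)} + a{\left(\left(-3 - 2\right) 2 \right)} = - 22 \left(\left(-2\right)^{2}\right)^{\frac{3}{2}} + \left(-3 - 2\right) 2 = - 22 \cdot 4^{\frac{3}{2}} - 10 = \left(-22\right) 8 - 10 = -176 - 10 = -186$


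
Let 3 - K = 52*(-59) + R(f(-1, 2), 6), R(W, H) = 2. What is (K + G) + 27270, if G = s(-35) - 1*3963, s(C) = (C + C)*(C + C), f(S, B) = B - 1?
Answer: 31276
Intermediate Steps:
f(S, B) = -1 + B
s(C) = 4*C² (s(C) = (2*C)*(2*C) = 4*C²)
G = 937 (G = 4*(-35)² - 1*3963 = 4*1225 - 3963 = 4900 - 3963 = 937)
K = 3069 (K = 3 - (52*(-59) + 2) = 3 - (-3068 + 2) = 3 - 1*(-3066) = 3 + 3066 = 3069)
(K + G) + 27270 = (3069 + 937) + 27270 = 4006 + 27270 = 31276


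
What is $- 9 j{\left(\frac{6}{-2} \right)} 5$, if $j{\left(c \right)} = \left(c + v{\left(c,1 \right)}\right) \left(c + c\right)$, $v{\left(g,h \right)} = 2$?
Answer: $-270$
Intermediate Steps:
$j{\left(c \right)} = 2 c \left(2 + c\right)$ ($j{\left(c \right)} = \left(c + 2\right) \left(c + c\right) = \left(2 + c\right) 2 c = 2 c \left(2 + c\right)$)
$- 9 j{\left(\frac{6}{-2} \right)} 5 = - 9 \cdot 2 \frac{6}{-2} \left(2 + \frac{6}{-2}\right) 5 = - 9 \cdot 2 \cdot 6 \left(- \frac{1}{2}\right) \left(2 + 6 \left(- \frac{1}{2}\right)\right) 5 = - 9 \cdot 2 \left(-3\right) \left(2 - 3\right) 5 = - 9 \cdot 2 \left(-3\right) \left(-1\right) 5 = \left(-9\right) 6 \cdot 5 = \left(-54\right) 5 = -270$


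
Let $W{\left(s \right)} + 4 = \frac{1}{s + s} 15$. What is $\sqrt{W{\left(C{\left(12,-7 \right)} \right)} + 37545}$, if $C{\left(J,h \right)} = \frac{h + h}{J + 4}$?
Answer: $\frac{\sqrt{1839089}}{7} \approx 193.73$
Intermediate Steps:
$C{\left(J,h \right)} = \frac{2 h}{4 + J}$
$W{\left(s \right)} = -4 + \frac{15}{2 s}$ ($W{\left(s \right)} = -4 + \frac{1}{s + s} 15 = -4 + \frac{1}{2 s} 15 = -4 + \frac{15}{2 s}$)
$\sqrt{W{\left(C{\left(12,-7 \right)} \right)} + 37545} = \sqrt{\left(-4 + \frac{15}{2 \cdot 2 \left(-7\right) \frac{1}{4 + 12}}\right) + 37545} = \sqrt{\left(-4 + \frac{15}{2 \cdot 2 \left(-7\right) \frac{1}{16}}\right) + 37545} = \sqrt{\left(-4 + \frac{15}{2 \left(- \frac{7}{8}\right)}\right) + 37545} = \sqrt{\left(-4 + \frac{15}{2} \left(- \frac{8}{7}\right)\right) + 37545} = \sqrt{\left(-4 - \frac{60}{7}\right) + 37545} = \sqrt{- \frac{88}{7} + 37545} = \sqrt{\frac{262727}{7}} = \frac{\sqrt{1839089}}{7}$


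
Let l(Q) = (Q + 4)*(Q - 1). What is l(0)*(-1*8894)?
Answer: 35576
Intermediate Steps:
l(Q) = (-1 + Q)*(4 + Q) (l(Q) = (4 + Q)*(-1 + Q) = (-1 + Q)*(4 + Q))
l(0)*(-1*8894) = (-4 + 0² + 3*0)*(-1*8894) = (-4 + 0 + 0)*(-8894) = -4*(-8894) = 35576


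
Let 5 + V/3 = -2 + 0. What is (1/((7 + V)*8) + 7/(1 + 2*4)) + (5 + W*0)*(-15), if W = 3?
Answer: -74825/1008 ≈ -74.231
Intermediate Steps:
V = -21 (V = -15 + 3*(-2 + 0) = -15 + 3*(-2) = -15 - 6 = -21)
(1/((7 + V)*8) + 7/(1 + 2*4)) + (5 + W*0)*(-15) = (1/((7 - 21)*8) + 7/(1 + 2*4)) + (5 + 3*0)*(-15) = ((1/8)/(-14) + 7/(1 + 8)) + (5 + 0)*(-15) = (-1/14*1/8 + 7/9) + 5*(-15) = (-1/112 + 7*(1/9)) - 75 = (-1/112 + 7/9) - 75 = 775/1008 - 75 = -74825/1008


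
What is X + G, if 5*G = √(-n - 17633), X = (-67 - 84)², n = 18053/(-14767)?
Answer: 22801 + 7*I*√78466551414/73835 ≈ 22801.0 + 26.557*I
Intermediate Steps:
n = -18053/14767 (n = 18053*(-1/14767) = -18053/14767 ≈ -1.2225)
X = 22801 (X = (-151)² = 22801)
G = 7*I*√78466551414/73835 (G = √(-1*(-18053/14767) - 17633)/5 = √(18053/14767 - 17633)/5 = √(-260368458/14767)/5 = (7*I*√78466551414/14767)/5 = 7*I*√78466551414/73835 ≈ 26.557*I)
X + G = 22801 + 7*I*√78466551414/73835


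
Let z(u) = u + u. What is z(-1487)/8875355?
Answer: -2974/8875355 ≈ -0.00033509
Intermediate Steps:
z(u) = 2*u
z(-1487)/8875355 = (2*(-1487))/8875355 = -2974*1/8875355 = -2974/8875355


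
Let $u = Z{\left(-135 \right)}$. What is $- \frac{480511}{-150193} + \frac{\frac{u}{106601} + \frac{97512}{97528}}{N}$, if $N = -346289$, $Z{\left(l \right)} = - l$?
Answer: $\frac{216243094651443130907}{67591019691498811607} \approx 3.1993$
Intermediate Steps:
$u = 135$ ($u = \left(-1\right) \left(-135\right) = 135$)
$- \frac{480511}{-150193} + \frac{\frac{u}{106601} + \frac{97512}{97528}}{N} = - \frac{480511}{-150193} + \frac{\frac{135}{106601} + \frac{97512}{97528}}{-346289} = \left(-480511\right) \left(- \frac{1}{150193}\right) + \left(135 \cdot \frac{1}{106601} + 97512 \cdot \frac{1}{97528}\right) \left(- \frac{1}{346289}\right) = \frac{480511}{150193} + \left(\frac{135}{106601} + \frac{12189}{12191}\right) \left(- \frac{1}{346289}\right) = \frac{480511}{150193} + \frac{1301005374}{1299572791} \left(- \frac{1}{346289}\right) = \frac{480511}{150193} - \frac{1301005374}{450027762222599} = \frac{216243094651443130907}{67591019691498811607}$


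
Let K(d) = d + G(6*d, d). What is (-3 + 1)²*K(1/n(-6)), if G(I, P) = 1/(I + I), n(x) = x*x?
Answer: 109/9 ≈ 12.111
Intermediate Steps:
n(x) = x²
G(I, P) = 1/(2*I)
K(d) = d + 1/(12*d) (K(d) = d + 1/(2*((6*d))) = d + (1/(6*d))/2 = d + 1/(12*d))
(-3 + 1)²*K(1/n(-6)) = (-3 + 1)²*(1/((-6)²) + 1/(12*(1/((-6)²)))) = (-2)²*(1/36 + 1/(12*(1/36))) = 4*(1/36 + 1/(12*(1/36))) = 4*(1/36 + (1/12)*36) = 4*(1/36 + 3) = 4*(109/36) = 109/9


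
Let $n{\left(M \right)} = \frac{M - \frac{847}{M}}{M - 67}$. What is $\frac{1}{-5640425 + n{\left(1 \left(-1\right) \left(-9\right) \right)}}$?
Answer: $- \frac{261}{1472150542} \approx -1.7729 \cdot 10^{-7}$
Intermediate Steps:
$n{\left(M \right)} = \frac{M - \frac{847}{M}}{-67 + M}$
$\frac{1}{-5640425 + n{\left(1 \left(-1\right) \left(-9\right) \right)}} = \frac{1}{-5640425 + \frac{-847 + \left(1 \left(-1\right) \left(-9\right)\right)^{2}}{1 \left(-1\right) \left(-9\right) \left(-67 + 1 \left(-1\right) \left(-9\right)\right)}} = \frac{1}{-5640425 + \frac{-847 + \left(\left(-1\right) \left(-9\right)\right)^{2}}{\left(-1\right) \left(-9\right) \left(-67 - -9\right)}} = \frac{1}{-5640425 + \frac{-847 + 9^{2}}{9 \left(-67 + 9\right)}} = \frac{1}{-5640425 + \frac{-847 + 81}{9 \left(-58\right)}} = \frac{1}{-5640425 + \frac{1}{9} \left(- \frac{1}{58}\right) \left(-766\right)} = \frac{1}{-5640425 + \frac{383}{261}} = \frac{1}{- \frac{1472150542}{261}} = - \frac{261}{1472150542}$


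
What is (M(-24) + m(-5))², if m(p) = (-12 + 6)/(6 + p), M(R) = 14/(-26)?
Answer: 7225/169 ≈ 42.751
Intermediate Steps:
M(R) = -7/13 (M(R) = 14*(-1/26) = -7/13)
m(p) = -6/(6 + p)
(M(-24) + m(-5))² = (-7/13 - 6/(6 - 5))² = (-7/13 - 6/1)² = (-7/13 - 6*1)² = (-7/13 - 6)² = (-85/13)² = 7225/169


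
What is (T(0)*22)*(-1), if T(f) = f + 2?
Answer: -44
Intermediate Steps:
T(f) = 2 + f
(T(0)*22)*(-1) = ((2 + 0)*22)*(-1) = (2*22)*(-1) = 44*(-1) = -44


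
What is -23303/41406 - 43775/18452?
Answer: -1121267303/382011756 ≈ -2.9352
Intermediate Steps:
-23303/41406 - 43775/18452 = -1121267303/382011756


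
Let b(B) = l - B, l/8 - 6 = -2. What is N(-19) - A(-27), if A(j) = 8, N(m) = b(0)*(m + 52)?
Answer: 1048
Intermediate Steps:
l = 32 (l = 48 + 8*(-2) = 48 - 16 = 32)
b(B) = 32 - B
N(m) = 1664 + 32*m (N(m) = (32 - 1*0)*(m + 52) = (32 + 0)*(52 + m) = 32*(52 + m) = 1664 + 32*m)
N(-19) - A(-27) = (1664 + 32*(-19)) - 1*8 = (1664 - 608) - 8 = 1056 - 8 = 1048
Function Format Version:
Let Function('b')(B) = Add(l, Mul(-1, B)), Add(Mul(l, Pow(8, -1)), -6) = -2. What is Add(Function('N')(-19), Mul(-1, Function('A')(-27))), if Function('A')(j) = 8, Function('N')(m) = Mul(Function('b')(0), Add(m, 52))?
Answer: 1048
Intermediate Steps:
l = 32 (l = Add(48, Mul(8, -2)) = Add(48, -16) = 32)
Function('b')(B) = Add(32, Mul(-1, B))
Function('N')(m) = Add(1664, Mul(32, m)) (Function('N')(m) = Mul(Add(32, Mul(-1, 0)), Add(m, 52)) = Mul(Add(32, 0), Add(52, m)) = Mul(32, Add(52, m)) = Add(1664, Mul(32, m)))
Add(Function('N')(-19), Mul(-1, Function('A')(-27))) = Add(Add(1664, Mul(32, -19)), Mul(-1, 8)) = Add(Add(1664, -608), -8) = Add(1056, -8) = 1048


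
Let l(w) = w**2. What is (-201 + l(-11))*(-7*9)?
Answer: 5040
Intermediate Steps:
(-201 + l(-11))*(-7*9) = (-201 + (-11)**2)*(-7*9) = (-201 + 121)*(-63) = -80*(-63) = 5040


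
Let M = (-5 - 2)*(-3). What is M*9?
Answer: 189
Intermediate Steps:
M = 21 (M = -7*(-3) = 21)
M*9 = 21*9 = 189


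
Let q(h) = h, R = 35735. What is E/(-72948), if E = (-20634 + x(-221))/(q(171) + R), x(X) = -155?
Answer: 20789/2619270888 ≈ 7.9369e-6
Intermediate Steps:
E = -20789/35906 (E = (-20634 - 155)/(171 + 35735) = -20789/35906 ≈ -0.57898)
E/(-72948) = -20789/35906/(-72948) = -20789/35906*(-1/72948) = 20789/2619270888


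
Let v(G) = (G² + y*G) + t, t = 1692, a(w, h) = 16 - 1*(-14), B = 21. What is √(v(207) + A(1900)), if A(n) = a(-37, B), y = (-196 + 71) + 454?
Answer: √112674 ≈ 335.67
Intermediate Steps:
a(w, h) = 30 (a(w, h) = 16 + 14 = 30)
y = 329 (y = -125 + 454 = 329)
A(n) = 30
v(G) = 1692 + G² + 329*G (v(G) = (G² + 329*G) + 1692 = 1692 + G² + 329*G)
√(v(207) + A(1900)) = √((1692 + 207² + 329*207) + 30) = √((1692 + 42849 + 68103) + 30) = √(112644 + 30) = √112674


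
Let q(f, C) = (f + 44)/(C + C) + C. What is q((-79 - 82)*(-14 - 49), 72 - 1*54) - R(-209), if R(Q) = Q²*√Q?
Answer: 10835/36 - 43681*I*√209 ≈ 300.97 - 6.3149e+5*I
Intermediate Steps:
R(Q) = Q^(5/2)
q(f, C) = C + (44 + f)/(2*C) (q(f, C) = (44 + f)/((2*C)) + C = (44 + f)*(1/(2*C)) + C = (44 + f)/(2*C) + C = C + (44 + f)/(2*C))
q((-79 - 82)*(-14 - 49), 72 - 1*54) - R(-209) = (22 + (72 - 1*54)² + ((-79 - 82)*(-14 - 49))/2)/(72 - 1*54) - (-209)^(5/2) = (22 + (72 - 54)² + (-161*(-63))/2)/(72 - 54) - 43681*I*√209 = (22 + 18² + (½)*10143)/18 - 43681*I*√209 = (22 + 324 + 10143/2)/18 - 43681*I*√209 = (1/18)*(10835/2) - 43681*I*√209 = 10835/36 - 43681*I*√209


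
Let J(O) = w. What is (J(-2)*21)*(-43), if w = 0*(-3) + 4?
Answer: -3612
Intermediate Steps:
w = 4 (w = 0 + 4 = 4)
J(O) = 4
(J(-2)*21)*(-43) = (4*21)*(-43) = 84*(-43) = -3612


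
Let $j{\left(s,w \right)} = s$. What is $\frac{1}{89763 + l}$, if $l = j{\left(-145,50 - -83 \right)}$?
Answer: $\frac{1}{89618} \approx 1.1158 \cdot 10^{-5}$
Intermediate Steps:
$l = -145$
$\frac{1}{89763 + l} = \frac{1}{89763 - 145} = \frac{1}{89618}$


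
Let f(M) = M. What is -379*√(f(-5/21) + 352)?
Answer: -379*√155127/21 ≈ -7108.3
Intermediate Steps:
-379*√(f(-5/21) + 352) = -379*√(-5/21 + 352) = -379*√155127/21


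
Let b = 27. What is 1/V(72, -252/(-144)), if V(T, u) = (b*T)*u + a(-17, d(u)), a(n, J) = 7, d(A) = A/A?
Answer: 1/3409 ≈ 0.00029334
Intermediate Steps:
d(A) = 1
V(T, u) = 7 + 27*T*u (V(T, u) = (27*T)*u + 7 = 27*T*u + 7 = 7 + 27*T*u)
1/V(72, -252/(-144)) = 1/(7 + 27*72*(-252/(-144))) = 1/(7 + 27*72*(-252*(-1/144))) = 1/(7 + 27*72*(7/4)) = 1/(7 + 3402) = 1/3409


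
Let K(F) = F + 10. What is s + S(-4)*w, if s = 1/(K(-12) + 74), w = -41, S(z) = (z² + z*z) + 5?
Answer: -109223/72 ≈ -1517.0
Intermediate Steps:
K(F) = 10 + F
S(z) = 5 + 2*z² (S(z) = (z² + z²) + 5 = 2*z² + 5 = 5 + 2*z²)
s = 1/72 (s = 1/((10 - 12) + 74) = 1/(-2 + 74) = 1/72 ≈ 0.013889)
s + S(-4)*w = 1/72 + (5 + 2*(-4)²)*(-41) = 1/72 + (5 + 2*16)*(-41) = 1/72 + (5 + 32)*(-41) = 1/72 + 37*(-41) = 1/72 - 1517 = -109223/72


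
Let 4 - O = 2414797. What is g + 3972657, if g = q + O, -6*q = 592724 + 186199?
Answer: 2856087/2 ≈ 1.4280e+6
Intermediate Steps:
O = -2414793 (O = 4 - 1*2414797 = 4 - 2414797 = -2414793)
q = -259641/2 (q = -(592724 + 186199)/6 = -⅙*778923 = -259641/2 ≈ -1.2982e+5)
g = -5089227/2 (g = -259641/2 - 2414793 = -5089227/2 ≈ -2.5446e+6)
g + 3972657 = -5089227/2 + 3972657 = 2856087/2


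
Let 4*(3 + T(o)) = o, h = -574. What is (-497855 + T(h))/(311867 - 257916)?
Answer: -996003/107902 ≈ -9.2306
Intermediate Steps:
T(o) = -3 + o/4
(-497855 + T(h))/(311867 - 257916) = (-497855 + (-3 + (¼)*(-574)))/(311867 - 257916) = (-497855 + (-3 - 287/2))/53951 = (-497855 - 293/2)*(1/53951) = -996003/2*1/53951 = -996003/107902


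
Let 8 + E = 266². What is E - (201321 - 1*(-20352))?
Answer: -150925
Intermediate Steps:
E = 70748 (E = -8 + 266² = -8 + 70756 = 70748)
E - (201321 - 1*(-20352)) = 70748 - (201321 - 1*(-20352)) = 70748 - (201321 + 20352) = 70748 - 1*221673 = 70748 - 221673 = -150925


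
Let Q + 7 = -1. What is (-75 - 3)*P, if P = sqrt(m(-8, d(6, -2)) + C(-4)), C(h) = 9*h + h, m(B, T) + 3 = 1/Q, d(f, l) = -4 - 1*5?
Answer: -39*I*sqrt(690)/2 ≈ -512.22*I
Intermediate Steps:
Q = -8 (Q = -7 - 1 = -8)
d(f, l) = -9 (d(f, l) = -4 - 5 = -9)
m(B, T) = -25/8 (m(B, T) = -3 + 1/(-8) = -3 - 1/8 = -25/8)
C(h) = 10*h
P = I*sqrt(690)/4 (P = sqrt(-25/8 + 10*(-4)) = sqrt(-25/8 - 40) = sqrt(-345/8) = I*sqrt(690)/4 ≈ 6.567*I)
(-75 - 3)*P = (-75 - 3)*(I*sqrt(690)/4) = -39*I*sqrt(690)/2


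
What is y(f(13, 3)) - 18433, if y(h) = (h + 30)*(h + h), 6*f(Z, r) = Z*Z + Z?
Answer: -132955/9 ≈ -14773.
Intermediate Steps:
f(Z, r) = Z/6 + Z**2/6 (f(Z, r) = (Z*Z + Z)/6 = (Z**2 + Z)/6 = (Z + Z**2)/6 = Z/6 + Z**2/6)
y(h) = 2*h*(30 + h) (y(h) = (30 + h)*(2*h) = 2*h*(30 + h))
y(f(13, 3)) - 18433 = 2*((1/6)*13*(1 + 13))*(30 + (1/6)*13*(1 + 13)) - 18433 = 2*((1/6)*13*14)*(30 + (1/6)*13*14) - 18433 = 2*(91/3)*(30 + 91/3) - 18433 = 2*(91/3)*(181/3) - 18433 = 32942/9 - 18433 = -132955/9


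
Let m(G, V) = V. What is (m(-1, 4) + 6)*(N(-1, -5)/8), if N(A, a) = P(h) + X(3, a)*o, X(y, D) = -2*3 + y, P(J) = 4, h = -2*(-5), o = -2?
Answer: 25/2 ≈ 12.500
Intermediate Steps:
h = 10
X(y, D) = -6 + y
N(A, a) = 10 (N(A, a) = 4 + (-6 + 3)*(-2) = 4 - 3*(-2) = 4 + 6 = 10)
(m(-1, 4) + 6)*(N(-1, -5)/8) = (4 + 6)*(10/8) = 10*(10*(⅛)) = 10*(5/4) = 25/2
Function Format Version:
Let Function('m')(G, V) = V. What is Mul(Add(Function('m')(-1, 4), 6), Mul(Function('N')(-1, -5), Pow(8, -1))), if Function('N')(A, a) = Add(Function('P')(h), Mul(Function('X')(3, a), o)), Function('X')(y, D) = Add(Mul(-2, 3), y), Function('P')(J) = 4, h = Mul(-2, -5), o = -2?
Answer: Rational(25, 2) ≈ 12.500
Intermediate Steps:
h = 10
Function('X')(y, D) = Add(-6, y)
Function('N')(A, a) = 10 (Function('N')(A, a) = Add(4, Mul(Add(-6, 3), -2)) = Add(4, Mul(-3, -2)) = Add(4, 6) = 10)
Mul(Add(Function('m')(-1, 4), 6), Mul(Function('N')(-1, -5), Pow(8, -1))) = Mul(Add(4, 6), Mul(10, Pow(8, -1))) = Mul(10, Mul(10, Rational(1, 8))) = Mul(10, Rational(5, 4)) = Rational(25, 2)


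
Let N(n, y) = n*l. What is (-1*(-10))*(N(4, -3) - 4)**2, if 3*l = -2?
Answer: 4000/9 ≈ 444.44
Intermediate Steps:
l = -2/3 (l = (1/3)*(-2) = -2/3 ≈ -0.66667)
N(n, y) = -2*n/3 (N(n, y) = n*(-2/3) = -2*n/3)
(-1*(-10))*(N(4, -3) - 4)**2 = (-1*(-10))*(-2/3*4 - 4)**2 = 10*(-8/3 - 4)**2 = 10*(-20/3)**2 = 10*(400/9) = 4000/9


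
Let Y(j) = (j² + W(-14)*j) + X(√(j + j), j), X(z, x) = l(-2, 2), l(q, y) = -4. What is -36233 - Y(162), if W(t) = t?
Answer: -60205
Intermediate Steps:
X(z, x) = -4
Y(j) = -4 + j² - 14*j (Y(j) = (j² - 14*j) - 4 = -4 + j² - 14*j)
-36233 - Y(162) = -36233 - (-4 + 162² - 14*162) = -36233 - (-4 + 26244 - 2268) = -36233 - 1*23972 = -36233 - 23972 = -60205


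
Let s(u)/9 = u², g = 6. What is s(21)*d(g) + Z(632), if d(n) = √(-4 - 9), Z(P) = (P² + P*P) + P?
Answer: 799480 + 3969*I*√13 ≈ 7.9948e+5 + 14310.0*I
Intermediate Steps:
Z(P) = P + 2*P² (Z(P) = (P² + P²) + P = 2*P² + P = P + 2*P²)
d(n) = I*√13 (d(n) = √(-13) = I*√13)
s(u) = 9*u²
s(21)*d(g) + Z(632) = (9*21²)*(I*√13) + 632*(1 + 2*632) = (9*441)*(I*√13) + 632*(1 + 1264) = 3969*(I*√13) + 632*1265 = 3969*I*√13 + 799480 = 799480 + 3969*I*√13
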